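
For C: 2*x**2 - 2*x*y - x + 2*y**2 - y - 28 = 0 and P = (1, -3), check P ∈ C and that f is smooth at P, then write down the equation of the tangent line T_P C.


Tangent line at P: 9*x - 15*y - 54 = 0.

Step 1: f(1, -3) = 0, so P lies on C.
Step 2: partial derivatives
  f_x(x, y) = 4*x - 2*y - 1, f_y(x, y) = -2*x + 4*y - 1.
  f_x(P) = 9, f_y(P) = -15 (gradient nonzero, so P is smooth).
Step 3: tangent line at P: 9·(x − 1) + -15·(y − -3) = 0.
Expanding: 9*x - 15*y - 54 = 0.


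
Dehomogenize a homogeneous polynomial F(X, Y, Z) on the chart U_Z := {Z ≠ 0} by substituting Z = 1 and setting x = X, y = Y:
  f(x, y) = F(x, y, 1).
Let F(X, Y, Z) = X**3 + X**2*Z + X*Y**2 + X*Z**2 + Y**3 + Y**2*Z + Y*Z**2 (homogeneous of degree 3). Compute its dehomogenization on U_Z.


f(x, y) = x**3 + x**2 + x*y**2 + x + y**3 + y**2 + y

On U_Z we set Z = 1. Each monomial c·X^i·Y^j·Z^k in F becomes c·x^i·y^j·1^k = c·x^i·y^j.
Substituting Z = 1: F(X, Y, 1) = x**3 + x**2 + x*y**2 + x + y**3 + y**2 + y.
Note: deg(f) ≤ deg(F) = 3; strict inequality happens when F is divisible by Z (lost terms).


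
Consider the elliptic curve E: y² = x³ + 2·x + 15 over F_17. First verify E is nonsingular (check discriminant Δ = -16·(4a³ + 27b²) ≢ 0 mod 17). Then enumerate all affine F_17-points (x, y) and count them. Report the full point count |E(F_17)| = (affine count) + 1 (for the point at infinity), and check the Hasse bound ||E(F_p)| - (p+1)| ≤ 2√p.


Affine points = {(0, 7), (0, 10), (1, 1), (1, 16), (4, 6), (4, 11), (7, 7), (7, 10), (8, 4), (8, 13), (10, 7), (10, 10), (11, 5), (11, 12), (12, 4), (12, 13), (14, 4), (14, 13)}; affine count = 18; |E(F_17)| = 19.

Discriminant check: Δ ∝ 4a³ + 27b² = 4·2³ + 27·15² = 4·8 + 27·225 ≡ 4 (mod 17). Nonzero ⇒ E is nonsingular.
For each x ∈ F_17, compute rhs = x³ + 2·x + 15 mod 17, then count y ∈ F_17 with y² ≡ rhs.
  x = 0: rhs = 15, matching y values: 7, 10 (2 points).
  x = 1: rhs = 1, matching y values: 1, 16 (2 points).
  x = 2: rhs = 10, matching y values: none (0 points).
  x = 3: rhs = 14, matching y values: none (0 points).
  x = 4: rhs = 2, matching y values: 6, 11 (2 points).
  x = 5: rhs = 14, matching y values: none (0 points).
  x = 6: rhs = 5, matching y values: none (0 points).
  x = 7: rhs = 15, matching y values: 7, 10 (2 points).
  x = 8: rhs = 16, matching y values: 4, 13 (2 points).
  x = 9: rhs = 14, matching y values: none (0 points).
  x = 10: rhs = 15, matching y values: 7, 10 (2 points).
  x = 11: rhs = 8, matching y values: 5, 12 (2 points).
  x = 12: rhs = 16, matching y values: 4, 13 (2 points).
  x = 13: rhs = 11, matching y values: none (0 points).
  x = 14: rhs = 16, matching y values: 4, 13 (2 points).
  x = 15: rhs = 3, matching y values: none (0 points).
  x = 16: rhs = 12, matching y values: none (0 points).
Total affine count: 18.
Full point count |E(F_17)| = 18 + 1 = 19.
Hasse bound: |19 − (17+1)| = |1| = 1 ≤ 2√17 ≈ 8.2462 ✓.


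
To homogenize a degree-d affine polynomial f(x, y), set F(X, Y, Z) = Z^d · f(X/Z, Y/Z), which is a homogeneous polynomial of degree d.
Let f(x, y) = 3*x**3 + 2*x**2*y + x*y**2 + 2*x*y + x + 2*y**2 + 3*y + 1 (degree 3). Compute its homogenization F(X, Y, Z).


F(X, Y, Z) = 3*X**3 + 2*X**2*Y + X*Y**2 + 2*X*Y*Z + X*Z**2 + 2*Y**2*Z + 3*Y*Z**2 + Z**3

deg(f) = 3.
Substitute x = X/Z, y = Y/Z into f, then multiply by Z^3.
  monomial 3·x^3·y^0 ↦ 3·X^3·Y^0·Z^0.
  monomial 2·x^2·y^1 ↦ 2·X^2·Y^1·Z^0.
  monomial 1·x^1·y^2 ↦ 1·X^1·Y^2·Z^0.
  monomial 2·x^1·y^1 ↦ 2·X^1·Y^1·Z^1.
  monomial 1·x^1·y^0 ↦ 1·X^1·Y^0·Z^2.
  monomial 2·x^0·y^2 ↦ 2·X^0·Y^2·Z^1.
  monomial 3·x^0·y^1 ↦ 3·X^0·Y^1·Z^2.
  monomial 1·x^0·y^0 ↦ 1·X^0·Y^0·Z^3.
Collecting: F(X, Y, Z) = 3*X**3 + 2*X**2*Y + X*Y**2 + 2*X*Y*Z + X*Z**2 + 2*Y**2*Z + 3*Y*Z**2 + Z**3.


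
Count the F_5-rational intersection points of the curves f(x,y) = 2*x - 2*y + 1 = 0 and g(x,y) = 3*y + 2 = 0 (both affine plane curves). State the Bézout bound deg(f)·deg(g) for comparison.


Common zeros: {(3, 1)}; count = 1; Bézout bound = 1.

deg(f) = 1, deg(g) = 1, so Bézout bound = 1.
Scan x ∈ F_5. For each x, list the y ∈ F_5 with f(x, y) ≡ 0 and those with g(x, y) ≡ 0 (mod 5); the common zeros in that column are the intersection.
  x = 0: f ≡ 0 at y ∈ {3}; g ≡ 0 at y ∈ {1}; common: ∅.
  x = 1: f ≡ 0 at y ∈ {4}; g ≡ 0 at y ∈ {1}; common: ∅.
  x = 2: f ≡ 0 at y ∈ {0}; g ≡ 0 at y ∈ {1}; common: ∅.
  x = 3: f ≡ 0 at y ∈ {1}; g ≡ 0 at y ∈ {1}; common: {1}.
  x = 4: f ≡ 0 at y ∈ {2}; g ≡ 0 at y ∈ {1}; common: ∅.
Collecting: common zeros = {(3, 1)}, so the count is 1.
Comparison with the Bézout bound: 1 ≤ 1 = deg(f)·deg(g), as expected for curves with no common component (the bound is attained).


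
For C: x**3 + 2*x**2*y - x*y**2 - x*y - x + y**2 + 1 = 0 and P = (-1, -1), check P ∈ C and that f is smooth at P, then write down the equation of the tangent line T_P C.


Tangent line at P: 6*x - y + 5 = 0.

Step 1: f(-1, -1) = 0, so P lies on C.
Step 2: partial derivatives
  f_x(x, y) = 3*x**2 + 4*x*y - y**2 - y - 1, f_y(x, y) = 2*x**2 - 2*x*y - x + 2*y.
  f_x(P) = 6, f_y(P) = -1 (gradient nonzero, so P is smooth).
Step 3: tangent line at P: 6·(x − -1) + -1·(y − -1) = 0.
Expanding: 6*x - y + 5 = 0.


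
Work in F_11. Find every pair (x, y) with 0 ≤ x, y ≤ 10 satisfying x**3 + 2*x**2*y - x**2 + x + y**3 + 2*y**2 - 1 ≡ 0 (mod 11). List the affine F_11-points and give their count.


Affine F_11-points: {(0, 3), (0, 7), (0, 10), (1, 0), (2, 5), (2, 6), (2, 9), (4, 4), (5, 2), (5, 8), (5, 10), (9, 10), (10, 7)}; count = 13.

For each of the 121 pairs (x, y) ∈ F_11², evaluate f(x, y) mod 11. Record the zeros.
  x = 0: [0↦10, 1↦2, 2↦4, 3↦0, 4↦7, 5↦9, 6↦1, 7↦0, 8↦1, 9↦10, 10↦0]  zeros at y ∈ {3, 7, 10}
  x = 1: [0↦0, 1↦5, 2↦9, 3↦7, 4↦5, 5↦9, 6↦3, 7↦4, 8↦7, 9↦7, 10↦10]  zeros at y ∈ {0}
  x = 2: [0↦5, 1↦5, 2↦4, 3↦8, 4↦1, 5↦0, 6↦0, 7↦7, 8↦5, 9↦0, 10↦9]  zeros at y ∈ {5, 6, 9}
  x = 3: [0↦9, 1↦8, 2↦6, 3↦9, 4↦1, 5↦10, 6↦9, 7↦4, 8↦1, 9↦6, 10↦3]  zeros at y ∈ ∅
  x = 4: [0↦7, 1↦9, 2↦10, 3↦5, 4↦0, 5↦1, 6↦3, 7↦1, 8↦1, 9↦9, 10↦9]  zeros at y ∈ {4}
  x = 5: [0↦5, 1↦3, 2↦0, 3↦2, 4↦4, 5↦1, 6↦10, 7↦4, 8↦0, 9↦4, 10↦0]  zeros at y ∈ {2, 8, 10}
  x = 6: [0↦9, 1↦7, 2↦4, 3↦6, 4↦8, 5↦5, 6↦3, 7↦8, 8↦4, 9↦8, 10↦4]  zeros at y ∈ ∅
  x = 7: [0↦3, 1↦5, 2↦6, 3↦1, 4↦7, 5↦8, 6↦10, 7↦8, 8↦8, 9↦5, 10↦5]  zeros at y ∈ ∅
  x = 8: [0↦4, 1↦3, 2↦1, 3↦4, 4↦7, 5↦5, 6↦4, 7↦10, 8↦7, 9↦1, 10↦9]  zeros at y ∈ ∅
  x = 9: [0↦7, 1↦7, 2↦6, 3↦10, 4↦3, 5↦2, 6↦2, 7↦9, 8↦7, 9↦2, 10↦0]  zeros at y ∈ {10}
  x = 10: [0↦7, 1↦1, 2↦5, 3↦3, 4↦1, 5↦5, 6↦10, 7↦0, 8↦3, 9↦3, 10↦6]  zeros at y ∈ {7}
Collecting zeros: affine points = {(0, 3), (0, 7), (0, 10), (1, 0), (2, 5), (2, 6), (2, 9), (4, 4), (5, 2), (5, 8), (5, 10), (9, 10), (10, 7)}.
Total count |C(F_11)_aff| = 13.


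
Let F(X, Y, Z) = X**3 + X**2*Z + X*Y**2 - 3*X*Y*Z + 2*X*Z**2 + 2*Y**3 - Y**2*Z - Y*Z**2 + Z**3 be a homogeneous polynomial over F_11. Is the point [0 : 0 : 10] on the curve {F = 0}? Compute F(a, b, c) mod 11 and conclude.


F(0,0,10) ≡ 10 (mod 11); P is NOT on the curve.

Evaluate F(0, 0, 10) term-by-term (mod 11).
  X**3 ↦ 1·0·1·1 = 0
  X**2*Z ↦ 1·0·1·10 = 0
  X*Y**2 ↦ 1·0·0·1 = 0
  -3*X*Y*Z ↦ -3·0·0·10 = 0
  2*X*Z**2 ↦ 2·0·1·100 = 0
  2*Y**3 ↦ 2·1·0·1 = 0
  -Y**2*Z ↦ -1·1·0·10 = 0
  -Y*Z**2 ↦ -1·1·0·100 = 0
  Z**3 ↦ 1·1·1·1000 = 1000
Sum: F(0, 0, 10) = (0) + (0) + (0) + (0) + (0) + (0) + (0) + (0) + (1000) = 1000.
Reducing mod 11: 1000 ≡ 10 (mod 11).
Since F(a, b, c) ≡ 10 ≠ 0 (mod 11), P does NOT lie on the curve.


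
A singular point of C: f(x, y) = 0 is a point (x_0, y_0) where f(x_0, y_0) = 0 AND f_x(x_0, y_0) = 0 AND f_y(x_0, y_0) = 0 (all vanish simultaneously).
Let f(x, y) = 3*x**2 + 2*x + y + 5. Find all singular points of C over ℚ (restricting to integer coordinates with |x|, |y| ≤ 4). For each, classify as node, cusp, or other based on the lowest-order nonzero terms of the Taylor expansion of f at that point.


No singular points in the scanned grid; C is smooth there.

Compute partial derivatives:
  f_x = 6*x + 2.
  f_y = 1.
f_y = 1 is a nonzero constant, so f_y never vanishes: no point (x, y) can satisfy f = f_x = f_y = 0. In particular no (x, y) ∈ {−4, ..., 4}² is singular; the curve is smooth.


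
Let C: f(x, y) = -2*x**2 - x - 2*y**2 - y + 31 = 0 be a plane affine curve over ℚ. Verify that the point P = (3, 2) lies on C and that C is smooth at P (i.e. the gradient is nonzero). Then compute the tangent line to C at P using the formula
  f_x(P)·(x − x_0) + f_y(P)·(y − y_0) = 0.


Tangent line at P: -13*x - 9*y + 57 = 0.

Step 1: f(3, 2) = 0, so P lies on C.
Step 2: partial derivatives
  f_x(x, y) = -4*x - 1, f_y(x, y) = -4*y - 1.
  f_x(P) = -13, f_y(P) = -9 (gradient nonzero, so P is smooth).
Step 3: tangent line at P: -13·(x − 3) + -9·(y − 2) = 0.
Expanding: -13*x - 9*y + 57 = 0.


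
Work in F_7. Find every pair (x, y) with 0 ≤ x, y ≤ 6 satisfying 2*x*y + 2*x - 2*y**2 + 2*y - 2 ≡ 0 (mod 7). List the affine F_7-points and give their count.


Affine F_7-points: {(0, 3), (0, 5), (1, 0), (1, 2), (4, 1), (4, 4)}; count = 6.

For each of the 49 pairs (x, y) ∈ F_7², evaluate f(x, y) mod 7. Record the zeros.
  x = 0: [0↦5, 1↦5, 2↦1, 3↦0, 4↦2, 5↦0, 6↦1]  zeros at y ∈ {3, 5}
  x = 1: [0↦0, 1↦2, 2↦0, 3↦1, 4↦5, 5↦5, 6↦1]  zeros at y ∈ {0, 2}
  x = 2: [0↦2, 1↦6, 2↦6, 3↦2, 4↦1, 5↦3, 6↦1]  zeros at y ∈ ∅
  x = 3: [0↦4, 1↦3, 2↦5, 3↦3, 4↦4, 5↦1, 6↦1]  zeros at y ∈ ∅
  x = 4: [0↦6, 1↦0, 2↦4, 3↦4, 4↦0, 5↦6, 6↦1]  zeros at y ∈ {1, 4}
  x = 5: [0↦1, 1↦4, 2↦3, 3↦5, 4↦3, 5↦4, 6↦1]  zeros at y ∈ ∅
  x = 6: [0↦3, 1↦1, 2↦2, 3↦6, 4↦6, 5↦2, 6↦1]  zeros at y ∈ ∅
Collecting zeros: affine points = {(0, 3), (0, 5), (1, 0), (1, 2), (4, 1), (4, 4)}.
Total count |C(F_7)_aff| = 6.


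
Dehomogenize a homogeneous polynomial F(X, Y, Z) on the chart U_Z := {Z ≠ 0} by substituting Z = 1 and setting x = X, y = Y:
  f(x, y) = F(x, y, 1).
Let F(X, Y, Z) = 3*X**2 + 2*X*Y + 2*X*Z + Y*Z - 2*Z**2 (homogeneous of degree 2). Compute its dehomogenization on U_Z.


f(x, y) = 3*x**2 + 2*x*y + 2*x + y - 2

On U_Z we set Z = 1. Each monomial c·X^i·Y^j·Z^k in F becomes c·x^i·y^j·1^k = c·x^i·y^j.
Substituting Z = 1: F(X, Y, 1) = 3*x**2 + 2*x*y + 2*x + y - 2.
Note: deg(f) ≤ deg(F) = 2; strict inequality happens when F is divisible by Z (lost terms).


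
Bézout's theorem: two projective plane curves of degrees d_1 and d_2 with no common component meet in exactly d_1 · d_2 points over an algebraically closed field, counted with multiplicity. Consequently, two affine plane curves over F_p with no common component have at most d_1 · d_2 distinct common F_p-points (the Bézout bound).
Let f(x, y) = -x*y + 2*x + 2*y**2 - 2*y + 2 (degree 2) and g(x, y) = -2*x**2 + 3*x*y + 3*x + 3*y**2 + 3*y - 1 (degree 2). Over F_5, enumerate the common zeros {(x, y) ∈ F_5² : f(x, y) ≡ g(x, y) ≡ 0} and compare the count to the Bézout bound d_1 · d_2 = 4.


Common zeros: {(3, 1)}; count = 1; Bézout bound = 4.

deg(f) = 2, deg(g) = 2, so Bézout bound = 4.
Scan x ∈ F_5. For each x, list the y ∈ F_5 with f(x, y) ≡ 0 and those with g(x, y) ≡ 0 (mod 5); the common zeros in that column are the intersection.
  x = 0: f ≡ 0 at y ∈ ∅; g ≡ 0 at y ∈ {1, 3}; common: ∅.
  x = 1: f ≡ 0 at y ∈ ∅; g ≡ 0 at y ∈ {0, 3}; common: ∅.
  x = 2: f ≡ 0 at y ∈ ∅; g ≡ 0 at y ∈ ∅; common: ∅.
  x = 3: f ≡ 0 at y ∈ {1, 4}; g ≡ 0 at y ∈ {0, 1}; common: {1}.
  x = 4: f ≡ 0 at y ∈ {0, 3}; g ≡ 0 at y ∈ ∅; common: ∅.
Collecting: common zeros = {(3, 1)}, so the count is 1.
Comparison with the Bézout bound: 1 ≤ 4 = deg(f)·deg(g), as expected for curves with no common component (the affine F_5-count falls short of the bound because intersections may lie at infinity, over extension fields, or carry multiplicity).


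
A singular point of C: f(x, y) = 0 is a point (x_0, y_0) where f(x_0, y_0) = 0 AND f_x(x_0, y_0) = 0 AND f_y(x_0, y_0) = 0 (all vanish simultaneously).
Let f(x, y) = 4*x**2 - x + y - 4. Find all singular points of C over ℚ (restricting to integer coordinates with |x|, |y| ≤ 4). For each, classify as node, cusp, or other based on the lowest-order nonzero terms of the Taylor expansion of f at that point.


No singular points in the scanned grid; C is smooth there.

Compute partial derivatives:
  f_x = 8*x - 1.
  f_y = 1.
f_y = 1 is a nonzero constant, so f_y never vanishes: no point (x, y) can satisfy f = f_x = f_y = 0. In particular no (x, y) ∈ {−4, ..., 4}² is singular; the curve is smooth.


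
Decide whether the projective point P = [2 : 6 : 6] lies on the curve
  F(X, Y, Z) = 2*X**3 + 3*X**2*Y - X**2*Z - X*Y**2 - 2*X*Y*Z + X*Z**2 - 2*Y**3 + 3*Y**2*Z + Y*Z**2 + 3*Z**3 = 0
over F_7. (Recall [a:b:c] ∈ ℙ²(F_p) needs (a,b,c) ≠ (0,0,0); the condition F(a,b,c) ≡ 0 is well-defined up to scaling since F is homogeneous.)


F(2,6,6) ≡ 6 (mod 7); P is NOT on the curve.

Evaluate F(2, 6, 6) term-by-term (mod 7).
  2*X**3 ↦ 2·8·1·1 = 16
  3*X**2*Y ↦ 3·4·6·1 = 72
  -X**2*Z ↦ -1·4·1·6 = -24
  -X*Y**2 ↦ -1·2·36·1 = -72
  -2*X*Y*Z ↦ -2·2·6·6 = -144
  X*Z**2 ↦ 1·2·1·36 = 72
  -2*Y**3 ↦ -2·1·216·1 = -432
  3*Y**2*Z ↦ 3·1·36·6 = 648
  Y*Z**2 ↦ 1·1·6·36 = 216
  3*Z**3 ↦ 3·1·1·216 = 648
Sum: F(2, 6, 6) = (16) + (72) + (-24) + (-72) + (-144) + (72) + (-432) + (648) + (216) + (648) = 1000.
Reducing mod 7: 1000 ≡ 6 (mod 7).
Since F(a, b, c) ≡ 6 ≠ 0 (mod 7), P does NOT lie on the curve.


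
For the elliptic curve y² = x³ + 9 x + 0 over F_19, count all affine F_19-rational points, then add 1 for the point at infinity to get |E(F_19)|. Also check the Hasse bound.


Affine points = {(0, 0), (2, 8), (2, 11), (3, 4), (3, 15), (4, 9), (4, 10), (6, 2), (6, 17), (7, 8), (7, 11), (10, 8), (10, 11), (11, 9), (11, 10), (14, 1), (14, 18), (18, 3), (18, 16)}; affine count = 19; |E(F_19)| = 20.

Discriminant check: Δ ∝ 4a³ + 27b² = 4·9³ + 27·0² = 4·729 + 27·0 ≡ 9 (mod 19). Nonzero ⇒ E is nonsingular.
For each x ∈ F_19, compute rhs = x³ + 9·x + 0 mod 19, then count y ∈ F_19 with y² ≡ rhs.
  x = 0: rhs = 0, matching y values: 0 (1 points).
  x = 1: rhs = 10, matching y values: none (0 points).
  x = 2: rhs = 7, matching y values: 8, 11 (2 points).
  x = 3: rhs = 16, matching y values: 4, 15 (2 points).
  x = 4: rhs = 5, matching y values: 9, 10 (2 points).
  x = 5: rhs = 18, matching y values: none (0 points).
  x = 6: rhs = 4, matching y values: 2, 17 (2 points).
  x = 7: rhs = 7, matching y values: 8, 11 (2 points).
  x = 8: rhs = 14, matching y values: none (0 points).
  x = 9: rhs = 12, matching y values: none (0 points).
  x = 10: rhs = 7, matching y values: 8, 11 (2 points).
  x = 11: rhs = 5, matching y values: 9, 10 (2 points).
  x = 12: rhs = 12, matching y values: none (0 points).
  x = 13: rhs = 15, matching y values: none (0 points).
  x = 14: rhs = 1, matching y values: 1, 18 (2 points).
  x = 15: rhs = 14, matching y values: none (0 points).
  x = 16: rhs = 3, matching y values: none (0 points).
  x = 17: rhs = 12, matching y values: none (0 points).
  x = 18: rhs = 9, matching y values: 3, 16 (2 points).
Total affine count: 19.
Full point count |E(F_19)| = 19 + 1 = 20.
Hasse bound: |20 − (19+1)| = |0| = 0 ≤ 2√19 ≈ 8.7178 ✓.


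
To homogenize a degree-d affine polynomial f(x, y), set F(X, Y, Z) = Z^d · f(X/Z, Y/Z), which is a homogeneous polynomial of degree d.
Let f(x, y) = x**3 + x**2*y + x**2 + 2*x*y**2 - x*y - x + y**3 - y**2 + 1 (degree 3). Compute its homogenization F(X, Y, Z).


F(X, Y, Z) = X**3 + X**2*Y + X**2*Z + 2*X*Y**2 - X*Y*Z - X*Z**2 + Y**3 - Y**2*Z + Z**3

deg(f) = 3.
Substitute x = X/Z, y = Y/Z into f, then multiply by Z^3.
  monomial 1·x^3·y^0 ↦ 1·X^3·Y^0·Z^0.
  monomial 1·x^2·y^1 ↦ 1·X^2·Y^1·Z^0.
  monomial 1·x^2·y^0 ↦ 1·X^2·Y^0·Z^1.
  monomial 2·x^1·y^2 ↦ 2·X^1·Y^2·Z^0.
  monomial -1·x^1·y^1 ↦ -1·X^1·Y^1·Z^1.
  monomial -1·x^1·y^0 ↦ -1·X^1·Y^0·Z^2.
  monomial 1·x^0·y^3 ↦ 1·X^0·Y^3·Z^0.
  monomial -1·x^0·y^2 ↦ -1·X^0·Y^2·Z^1.
  monomial 1·x^0·y^0 ↦ 1·X^0·Y^0·Z^3.
Collecting: F(X, Y, Z) = X**3 + X**2*Y + X**2*Z + 2*X*Y**2 - X*Y*Z - X*Z**2 + Y**3 - Y**2*Z + Z**3.


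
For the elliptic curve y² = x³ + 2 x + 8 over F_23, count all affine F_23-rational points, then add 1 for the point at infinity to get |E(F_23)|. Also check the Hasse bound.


Affine points = {(0, 10), (0, 13), (3, 8), (3, 15), (6, 11), (6, 12), (10, 4), (10, 19), (11, 2), (11, 21), (12, 9), (12, 14), (13, 0), (15, 3), (15, 20)}; affine count = 15; |E(F_23)| = 16.

Discriminant check: Δ ∝ 4a³ + 27b² = 4·2³ + 27·8² = 4·8 + 27·64 ≡ 12 (mod 23). Nonzero ⇒ E is nonsingular.
For each x ∈ F_23, compute rhs = x³ + 2·x + 8 mod 23, then count y ∈ F_23 with y² ≡ rhs.
  x = 0: rhs = 8, matching y values: 10, 13 (2 points).
  x = 1: rhs = 11, matching y values: none (0 points).
  x = 2: rhs = 20, matching y values: none (0 points).
  x = 3: rhs = 18, matching y values: 8, 15 (2 points).
  x = 4: rhs = 11, matching y values: none (0 points).
  x = 5: rhs = 5, matching y values: none (0 points).
  x = 6: rhs = 6, matching y values: 11, 12 (2 points).
  x = 7: rhs = 20, matching y values: none (0 points).
  x = 8: rhs = 7, matching y values: none (0 points).
  x = 9: rhs = 19, matching y values: none (0 points).
  x = 10: rhs = 16, matching y values: 4, 19 (2 points).
  x = 11: rhs = 4, matching y values: 2, 21 (2 points).
  x = 12: rhs = 12, matching y values: 9, 14 (2 points).
  x = 13: rhs = 0, matching y values: 0 (1 points).
  x = 14: rhs = 20, matching y values: none (0 points).
  x = 15: rhs = 9, matching y values: 3, 20 (2 points).
  x = 16: rhs = 19, matching y values: none (0 points).
  x = 17: rhs = 10, matching y values: none (0 points).
  x = 18: rhs = 11, matching y values: none (0 points).
  x = 19: rhs = 5, matching y values: none (0 points).
  x = 20: rhs = 21, matching y values: none (0 points).
  x = 21: rhs = 19, matching y values: none (0 points).
  x = 22: rhs = 5, matching y values: none (0 points).
Total affine count: 15.
Full point count |E(F_23)| = 15 + 1 = 16.
Hasse bound: |16 − (23+1)| = |-8| = 8 ≤ 2√23 ≈ 9.5917 ✓.


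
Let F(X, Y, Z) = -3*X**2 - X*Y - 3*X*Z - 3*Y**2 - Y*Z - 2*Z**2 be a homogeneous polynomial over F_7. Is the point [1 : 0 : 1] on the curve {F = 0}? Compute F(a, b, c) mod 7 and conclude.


F(1,0,1) ≡ 6 (mod 7); P is NOT on the curve.

Evaluate F(1, 0, 1) term-by-term (mod 7).
  -3*X**2 ↦ -3·1·1·1 = -3
  -X*Y ↦ -1·1·0·1 = 0
  -3*X*Z ↦ -3·1·1·1 = -3
  -3*Y**2 ↦ -3·1·0·1 = 0
  -Y*Z ↦ -1·1·0·1 = 0
  -2*Z**2 ↦ -2·1·1·1 = -2
Sum: F(1, 0, 1) = (-3) + (0) + (-3) + (0) + (0) + (-2) = -8.
Reducing mod 7: -8 ≡ 6 (mod 7).
Since F(a, b, c) ≡ 6 ≠ 0 (mod 7), P does NOT lie on the curve.


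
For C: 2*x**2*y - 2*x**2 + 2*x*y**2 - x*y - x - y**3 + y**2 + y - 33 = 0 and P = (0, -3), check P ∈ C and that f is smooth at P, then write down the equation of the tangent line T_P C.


Tangent line at P: 20*x - 32*y - 96 = 0.

Step 1: f(0, -3) = 0, so P lies on C.
Step 2: partial derivatives
  f_x(x, y) = 4*x*y - 4*x + 2*y**2 - y - 1, f_y(x, y) = 2*x**2 + 4*x*y - x - 3*y**2 + 2*y + 1.
  f_x(P) = 20, f_y(P) = -32 (gradient nonzero, so P is smooth).
Step 3: tangent line at P: 20·(x − 0) + -32·(y − -3) = 0.
Expanding: 20*x - 32*y - 96 = 0.


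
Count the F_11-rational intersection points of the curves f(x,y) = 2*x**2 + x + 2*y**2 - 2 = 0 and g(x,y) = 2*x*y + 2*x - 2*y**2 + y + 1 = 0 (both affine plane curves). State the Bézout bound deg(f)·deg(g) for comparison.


Common zeros: {(0, 1)}; count = 1; Bézout bound = 4.

deg(f) = 2, deg(g) = 2, so Bézout bound = 4.
Scan x ∈ F_11. For each x, list the y ∈ F_11 with f(x, y) ≡ 0 and those with g(x, y) ≡ 0 (mod 11); the common zeros in that column are the intersection.
  x = 0: f ≡ 0 at y ∈ {1, 10}; g ≡ 0 at y ∈ {1, 5}; common: {1}.
  x = 1: f ≡ 0 at y ∈ {4, 7}; g ≡ 0 at y ∈ {9}; common: ∅.
  x = 2: f ≡ 0 at y ∈ ∅; g ≡ 0 at y ∈ ∅; common: ∅.
  x = 3: f ≡ 0 at y ∈ ∅; g ≡ 0 at y ∈ ∅; common: ∅.
  x = 4: f ≡ 0 at y ∈ {4, 7}; g ≡ 0 at y ∈ ∅; common: ∅.
  x = 5: f ≡ 0 at y ∈ {1, 10}; g ≡ 0 at y ∈ {0}; common: ∅.
  x = 6: f ≡ 0 at y ∈ ∅; g ≡ 0 at y ∈ {4, 8}; common: ∅.
  x = 7: f ≡ 0 at y ∈ {3, 8}; g ≡ 0 at y ∈ {6, 7}; common: ∅.
  x = 8: f ≡ 0 at y ∈ ∅; g ≡ 0 at y ∈ ∅; common: ∅.
  x = 9: f ≡ 0 at y ∈ {3, 8}; g ≡ 0 at y ∈ ∅; common: ∅.
  x = 10: f ≡ 0 at y ∈ ∅; g ≡ 0 at y ∈ {2, 3}; common: ∅.
Collecting: common zeros = {(0, 1)}, so the count is 1.
Comparison with the Bézout bound: 1 ≤ 4 = deg(f)·deg(g), as expected for curves with no common component (the affine F_11-count falls short of the bound because intersections may lie at infinity, over extension fields, or carry multiplicity).


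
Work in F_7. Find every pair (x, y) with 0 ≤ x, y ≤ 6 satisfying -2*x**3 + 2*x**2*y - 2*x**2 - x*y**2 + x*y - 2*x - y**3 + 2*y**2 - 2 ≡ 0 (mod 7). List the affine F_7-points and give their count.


Affine F_7-points: {(0, 5), (2, 1), (2, 5), (6, 0)}; count = 4.

For each of the 49 pairs (x, y) ∈ F_7², evaluate f(x, y) mod 7. Record the zeros.
  x = 0: [0↦5, 1↦6, 2↦5, 3↦3, 4↦1, 5↦0, 6↦1]  zeros at y ∈ {5}
  x = 1: [0↦6, 1↦2, 2↦1, 3↦4, 4↦5, 5↦5, 6↦5]  zeros at y ∈ ∅
  x = 2: [0↦5, 1↦0, 2↦3, 3↦1, 4↦2, 5↦0, 6↦3]  zeros at y ∈ {1, 5}
  x = 3: [0↦4, 1↦2, 2↦6, 3↦3, 4↦1, 5↦1, 6↦4]  zeros at y ∈ ∅
  x = 4: [0↦5, 1↦3, 2↦5, 3↦5, 4↦4, 5↦3, 6↦3]  zeros at y ∈ ∅
  x = 5: [0↦3, 1↦5, 2↦2, 3↦2, 4↦6, 5↦1, 6↦2]  zeros at y ∈ ∅
  x = 6: [0↦0, 1↦3, 2↦6, 3↦3, 4↦2, 5↦4, 6↦3]  zeros at y ∈ {0}
Collecting zeros: affine points = {(0, 5), (2, 1), (2, 5), (6, 0)}.
Total count |C(F_7)_aff| = 4.


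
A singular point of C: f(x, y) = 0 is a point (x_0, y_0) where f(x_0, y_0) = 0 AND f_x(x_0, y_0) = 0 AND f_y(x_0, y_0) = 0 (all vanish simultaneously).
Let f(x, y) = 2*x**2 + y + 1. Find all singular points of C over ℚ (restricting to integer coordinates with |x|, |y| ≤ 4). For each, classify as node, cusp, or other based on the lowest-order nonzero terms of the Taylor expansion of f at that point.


No singular points in the scanned grid; C is smooth there.

Compute partial derivatives:
  f_x = 4*x.
  f_y = 1.
f_y = 1 is a nonzero constant, so f_y never vanishes: no point (x, y) can satisfy f = f_x = f_y = 0. In particular no (x, y) ∈ {−4, ..., 4}² is singular; the curve is smooth.


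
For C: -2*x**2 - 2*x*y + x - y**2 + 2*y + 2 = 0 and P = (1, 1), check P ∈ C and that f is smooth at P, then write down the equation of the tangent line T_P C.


Tangent line at P: -5*x - 2*y + 7 = 0.

Step 1: f(1, 1) = 0, so P lies on C.
Step 2: partial derivatives
  f_x(x, y) = -4*x - 2*y + 1, f_y(x, y) = -2*x - 2*y + 2.
  f_x(P) = -5, f_y(P) = -2 (gradient nonzero, so P is smooth).
Step 3: tangent line at P: -5·(x − 1) + -2·(y − 1) = 0.
Expanding: -5*x - 2*y + 7 = 0.


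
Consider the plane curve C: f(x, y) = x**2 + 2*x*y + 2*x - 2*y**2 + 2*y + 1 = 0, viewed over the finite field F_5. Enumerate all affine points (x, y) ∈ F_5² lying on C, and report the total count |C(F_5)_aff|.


Affine F_5-points: {(4, 0)}; count = 1.

For each of the 25 pairs (x, y) ∈ F_5², evaluate f(x, y) mod 5. Record the zeros.
  x = 0: [0↦1, 1↦1, 2↦2, 3↦4, 4↦2]  zeros at y ∈ ∅
  x = 1: [0↦4, 1↦1, 2↦4, 3↦3, 4↦3]  zeros at y ∈ ∅
  x = 2: [0↦4, 1↦3, 2↦3, 3↦4, 4↦1]  zeros at y ∈ ∅
  x = 3: [0↦1, 1↦2, 2↦4, 3↦2, 4↦1]  zeros at y ∈ ∅
  x = 4: [0↦0, 1↦3, 2↦2, 3↦2, 4↦3]  zeros at y ∈ {0}
Collecting zeros: affine points = {(4, 0)}.
Total count |C(F_5)_aff| = 1.


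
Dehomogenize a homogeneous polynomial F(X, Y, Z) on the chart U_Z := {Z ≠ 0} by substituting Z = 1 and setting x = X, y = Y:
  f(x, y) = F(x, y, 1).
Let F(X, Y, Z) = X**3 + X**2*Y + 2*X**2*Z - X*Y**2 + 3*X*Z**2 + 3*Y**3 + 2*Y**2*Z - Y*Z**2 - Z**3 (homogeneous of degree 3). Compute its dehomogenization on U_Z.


f(x, y) = x**3 + x**2*y + 2*x**2 - x*y**2 + 3*x + 3*y**3 + 2*y**2 - y - 1

On U_Z we set Z = 1. Each monomial c·X^i·Y^j·Z^k in F becomes c·x^i·y^j·1^k = c·x^i·y^j.
Substituting Z = 1: F(X, Y, 1) = x**3 + x**2*y + 2*x**2 - x*y**2 + 3*x + 3*y**3 + 2*y**2 - y - 1.
Note: deg(f) ≤ deg(F) = 3; strict inequality happens when F is divisible by Z (lost terms).


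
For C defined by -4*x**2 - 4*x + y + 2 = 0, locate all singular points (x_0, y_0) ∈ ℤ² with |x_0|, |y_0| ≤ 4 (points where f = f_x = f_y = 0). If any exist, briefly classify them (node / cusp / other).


No singular points in the scanned grid; C is smooth there.

Compute partial derivatives:
  f_x = -8*x - 4.
  f_y = 1.
f_y = 1 is a nonzero constant, so f_y never vanishes: no point (x, y) can satisfy f = f_x = f_y = 0. In particular no (x, y) ∈ {−4, ..., 4}² is singular; the curve is smooth.


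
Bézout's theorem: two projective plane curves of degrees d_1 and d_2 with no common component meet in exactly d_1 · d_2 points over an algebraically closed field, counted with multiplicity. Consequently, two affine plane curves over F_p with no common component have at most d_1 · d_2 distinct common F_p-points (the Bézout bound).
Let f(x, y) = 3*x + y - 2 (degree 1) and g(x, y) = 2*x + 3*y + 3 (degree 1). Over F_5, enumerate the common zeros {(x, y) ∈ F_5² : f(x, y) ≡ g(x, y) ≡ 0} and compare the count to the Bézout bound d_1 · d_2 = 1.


Common zeros: {(2, 1)}; count = 1; Bézout bound = 1.

deg(f) = 1, deg(g) = 1, so Bézout bound = 1.
Scan x ∈ F_5. For each x, list the y ∈ F_5 with f(x, y) ≡ 0 and those with g(x, y) ≡ 0 (mod 5); the common zeros in that column are the intersection.
  x = 0: f ≡ 0 at y ∈ {2}; g ≡ 0 at y ∈ {4}; common: ∅.
  x = 1: f ≡ 0 at y ∈ {4}; g ≡ 0 at y ∈ {0}; common: ∅.
  x = 2: f ≡ 0 at y ∈ {1}; g ≡ 0 at y ∈ {1}; common: {1}.
  x = 3: f ≡ 0 at y ∈ {3}; g ≡ 0 at y ∈ {2}; common: ∅.
  x = 4: f ≡ 0 at y ∈ {0}; g ≡ 0 at y ∈ {3}; common: ∅.
Collecting: common zeros = {(2, 1)}, so the count is 1.
Comparison with the Bézout bound: 1 ≤ 1 = deg(f)·deg(g), as expected for curves with no common component (the bound is attained).


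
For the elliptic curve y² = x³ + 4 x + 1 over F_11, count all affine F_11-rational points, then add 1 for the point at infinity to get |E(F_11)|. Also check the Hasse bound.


Affine points = {(0, 1), (0, 10), (4, 2), (4, 9), (5, 5), (5, 6), (7, 3), (7, 8)}; affine count = 8; |E(F_11)| = 9.

Discriminant check: Δ ∝ 4a³ + 27b² = 4·4³ + 27·1² = 4·64 + 27·1 ≡ 8 (mod 11). Nonzero ⇒ E is nonsingular.
For each x ∈ F_11, compute rhs = x³ + 4·x + 1 mod 11, then count y ∈ F_11 with y² ≡ rhs.
  x = 0: rhs = 1, matching y values: 1, 10 (2 points).
  x = 1: rhs = 6, matching y values: none (0 points).
  x = 2: rhs = 6, matching y values: none (0 points).
  x = 3: rhs = 7, matching y values: none (0 points).
  x = 4: rhs = 4, matching y values: 2, 9 (2 points).
  x = 5: rhs = 3, matching y values: 5, 6 (2 points).
  x = 6: rhs = 10, matching y values: none (0 points).
  x = 7: rhs = 9, matching y values: 3, 8 (2 points).
  x = 8: rhs = 6, matching y values: none (0 points).
  x = 9: rhs = 7, matching y values: none (0 points).
  x = 10: rhs = 7, matching y values: none (0 points).
Total affine count: 8.
Full point count |E(F_11)| = 8 + 1 = 9.
Hasse bound: |9 − (11+1)| = |-3| = 3 ≤ 2√11 ≈ 6.6332 ✓.


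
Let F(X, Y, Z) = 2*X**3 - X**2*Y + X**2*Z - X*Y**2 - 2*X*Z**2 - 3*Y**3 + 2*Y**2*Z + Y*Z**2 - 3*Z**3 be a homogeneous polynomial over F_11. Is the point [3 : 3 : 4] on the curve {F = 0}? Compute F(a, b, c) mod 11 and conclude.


F(3,3,4) ≡ 7 (mod 11); P is NOT on the curve.

Evaluate F(3, 3, 4) term-by-term (mod 11).
  2*X**3 ↦ 2·27·1·1 = 54
  -X**2*Y ↦ -1·9·3·1 = -27
  X**2*Z ↦ 1·9·1·4 = 36
  -X*Y**2 ↦ -1·3·9·1 = -27
  -2*X*Z**2 ↦ -2·3·1·16 = -96
  -3*Y**3 ↦ -3·1·27·1 = -81
  2*Y**2*Z ↦ 2·1·9·4 = 72
  Y*Z**2 ↦ 1·1·3·16 = 48
  -3*Z**3 ↦ -3·1·1·64 = -192
Sum: F(3, 3, 4) = (54) + (-27) + (36) + (-27) + (-96) + (-81) + (72) + (48) + (-192) = -213.
Reducing mod 11: -213 ≡ 7 (mod 11).
Since F(a, b, c) ≡ 7 ≠ 0 (mod 11), P does NOT lie on the curve.


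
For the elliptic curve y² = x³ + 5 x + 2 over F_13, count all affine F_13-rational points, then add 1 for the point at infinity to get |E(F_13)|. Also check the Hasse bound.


Affine points = {(5, 3), (5, 10), (6, 1), (6, 12), (7, 4), (7, 9), (9, 3), (9, 10), (10, 5), (10, 8), (11, 6), (11, 7), (12, 3), (12, 10)}; affine count = 14; |E(F_13)| = 15.

Discriminant check: Δ ∝ 4a³ + 27b² = 4·5³ + 27·2² = 4·125 + 27·4 ≡ 10 (mod 13). Nonzero ⇒ E is nonsingular.
For each x ∈ F_13, compute rhs = x³ + 5·x + 2 mod 13, then count y ∈ F_13 with y² ≡ rhs.
  x = 0: rhs = 2, matching y values: none (0 points).
  x = 1: rhs = 8, matching y values: none (0 points).
  x = 2: rhs = 7, matching y values: none (0 points).
  x = 3: rhs = 5, matching y values: none (0 points).
  x = 4: rhs = 8, matching y values: none (0 points).
  x = 5: rhs = 9, matching y values: 3, 10 (2 points).
  x = 6: rhs = 1, matching y values: 1, 12 (2 points).
  x = 7: rhs = 3, matching y values: 4, 9 (2 points).
  x = 8: rhs = 8, matching y values: none (0 points).
  x = 9: rhs = 9, matching y values: 3, 10 (2 points).
  x = 10: rhs = 12, matching y values: 5, 8 (2 points).
  x = 11: rhs = 10, matching y values: 6, 7 (2 points).
  x = 12: rhs = 9, matching y values: 3, 10 (2 points).
Total affine count: 14.
Full point count |E(F_13)| = 14 + 1 = 15.
Hasse bound: |15 − (13+1)| = |1| = 1 ≤ 2√13 ≈ 7.2111 ✓.


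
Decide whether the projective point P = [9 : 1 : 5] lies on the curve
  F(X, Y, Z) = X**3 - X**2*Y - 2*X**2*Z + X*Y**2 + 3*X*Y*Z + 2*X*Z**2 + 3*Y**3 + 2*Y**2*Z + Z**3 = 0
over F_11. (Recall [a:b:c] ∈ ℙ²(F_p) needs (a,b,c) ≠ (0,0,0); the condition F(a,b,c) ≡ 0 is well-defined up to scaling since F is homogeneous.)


F(9,1,5) ≡ 9 (mod 11); P is NOT on the curve.

Evaluate F(9, 1, 5) term-by-term (mod 11).
  X**3 ↦ 1·729·1·1 = 729
  -X**2*Y ↦ -1·81·1·1 = -81
  -2*X**2*Z ↦ -2·81·1·5 = -810
  X*Y**2 ↦ 1·9·1·1 = 9
  3*X*Y*Z ↦ 3·9·1·5 = 135
  2*X*Z**2 ↦ 2·9·1·25 = 450
  3*Y**3 ↦ 3·1·1·1 = 3
  2*Y**2*Z ↦ 2·1·1·5 = 10
  Z**3 ↦ 1·1·1·125 = 125
Sum: F(9, 1, 5) = (729) + (-81) + (-810) + (9) + (135) + (450) + (3) + (10) + (125) = 570.
Reducing mod 11: 570 ≡ 9 (mod 11).
Since F(a, b, c) ≡ 9 ≠ 0 (mod 11), P does NOT lie on the curve.


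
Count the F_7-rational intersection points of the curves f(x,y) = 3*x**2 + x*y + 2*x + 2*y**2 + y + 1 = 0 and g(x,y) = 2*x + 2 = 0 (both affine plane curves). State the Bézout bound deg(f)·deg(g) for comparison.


Common zeros: ∅; count = 0; Bézout bound = 2.

deg(f) = 2, deg(g) = 1, so Bézout bound = 2.
Scan x ∈ F_7. For each x, list the y ∈ F_7 with f(x, y) ≡ 0 and those with g(x, y) ≡ 0 (mod 7); the common zeros in that column are the intersection.
  x = 0: f ≡ 0 at y ∈ {5}; g ≡ 0 at y ∈ ∅; common: ∅.
  x = 1: f ≡ 0 at y ∈ ∅; g ≡ 0 at y ∈ ∅; common: ∅.
  x = 2: f ≡ 0 at y ∈ ∅; g ≡ 0 at y ∈ ∅; common: ∅.
  x = 3: f ≡ 0 at y ∈ ∅; g ≡ 0 at y ∈ ∅; common: ∅.
  x = 4: f ≡ 0 at y ∈ ∅; g ≡ 0 at y ∈ ∅; common: ∅.
  x = 5: f ≡ 0 at y ∈ ∅; g ≡ 0 at y ∈ ∅; common: ∅.
  x = 6: f ≡ 0 at y ∈ ∅; g ≡ 0 at y ∈ {0, 1, 2, 3, 4, 5, 6}; common: ∅.
Collecting: common zeros = ∅, so the count is 0.
Comparison with the Bézout bound: 0 ≤ 2 = deg(f)·deg(g), as expected for curves with no common component (the affine F_7-count falls short of the bound because intersections may lie at infinity, over extension fields, or carry multiplicity).


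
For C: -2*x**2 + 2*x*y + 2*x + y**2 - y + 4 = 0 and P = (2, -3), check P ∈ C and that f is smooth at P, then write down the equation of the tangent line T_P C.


Tangent line at P: -12*x - 3*y + 15 = 0.

Step 1: f(2, -3) = 0, so P lies on C.
Step 2: partial derivatives
  f_x(x, y) = -4*x + 2*y + 2, f_y(x, y) = 2*x + 2*y - 1.
  f_x(P) = -12, f_y(P) = -3 (gradient nonzero, so P is smooth).
Step 3: tangent line at P: -12·(x − 2) + -3·(y − -3) = 0.
Expanding: -12*x - 3*y + 15 = 0.


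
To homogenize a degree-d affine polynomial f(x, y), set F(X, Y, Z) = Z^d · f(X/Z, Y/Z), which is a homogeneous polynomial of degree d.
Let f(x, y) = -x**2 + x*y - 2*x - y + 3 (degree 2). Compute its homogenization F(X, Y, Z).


F(X, Y, Z) = -X**2 + X*Y - 2*X*Z - Y*Z + 3*Z**2

deg(f) = 2.
Substitute x = X/Z, y = Y/Z into f, then multiply by Z^2.
  monomial -1·x^2·y^0 ↦ -1·X^2·Y^0·Z^0.
  monomial 1·x^1·y^1 ↦ 1·X^1·Y^1·Z^0.
  monomial -2·x^1·y^0 ↦ -2·X^1·Y^0·Z^1.
  monomial -1·x^0·y^1 ↦ -1·X^0·Y^1·Z^1.
  monomial 3·x^0·y^0 ↦ 3·X^0·Y^0·Z^2.
Collecting: F(X, Y, Z) = -X**2 + X*Y - 2*X*Z - Y*Z + 3*Z**2.


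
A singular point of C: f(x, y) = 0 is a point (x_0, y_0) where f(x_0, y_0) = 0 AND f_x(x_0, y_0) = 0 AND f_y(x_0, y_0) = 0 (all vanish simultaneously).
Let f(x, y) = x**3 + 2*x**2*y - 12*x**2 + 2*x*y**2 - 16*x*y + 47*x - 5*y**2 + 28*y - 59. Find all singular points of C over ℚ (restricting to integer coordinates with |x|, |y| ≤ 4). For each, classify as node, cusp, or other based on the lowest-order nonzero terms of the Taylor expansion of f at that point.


Singular points: {(3, 1)}; classification: node.

Compute partial derivatives:
  f_x = 3*x**2 + 4*x*y - 24*x + 2*y**2 - 16*y + 47.
  f_y = 2*x**2 + 4*x*y - 16*x - 10*y + 28.
Scan x_0 ∈ {−4, ..., 4}. For each x_0, f_y(x_0, y) is a polynomial in y; find its integer roots y ∈ {−4, ..., 4}, then test f_x and f at those candidates.
  x = -4: f_y(-4, y) = 124 - 26*y; no integer root y with |y| ≤ 4.
  x = -3: f_y(-3, y) = 94 - 22*y; no integer root y with |y| ≤ 4.
  x = -2: f_y(-2, y) = 68 - 18*y; no integer root y with |y| ≤ 4.
  x = -1: f_y(-1, y) = 46 - 14*y; no integer root y with |y| ≤ 4.
  x = 0: f_y(0, y) = 28 - 10*y; no integer root y with |y| ≤ 4.
  x = 1: f_y(1, y) = 14 - 6*y; no integer root y with |y| ≤ 4.
  x = 2: f_y(2, y) = 4 - 2*y; vanishes at y ∈ {2}. (2, 2): f_x = 3 ≠ 0.
  x = 3: f_y(3, y) = 2*y - 2; vanishes at y ∈ {1}. (3, 1): f_x = 0, f = 0 — SINGULAR.
  x = 4: f_y(4, y) = 6*y - 4; no integer root y with |y| ≤ 4.
Only singular point on the grid: (3, 1).
Classify: substitute x = 3 + u, y = 1 + v and expand: f = u**3 + 2*u**2*v - u**2 + 2*u*v**2 + v**2.
No constant or linear terms (consistent with a singular point). Quadratic part: -u**2 + v**2. Cubic part: u**3 + 2*u**2*v + 2*u*v**2.
The quadratic part v**2 - u**2 = (v − u)(v + u) splits into two distinct linear factors, so there are two distinct tangent lines y − 1 = ±(x − 3) — this is a node (ordinary double point).
Classification: node.


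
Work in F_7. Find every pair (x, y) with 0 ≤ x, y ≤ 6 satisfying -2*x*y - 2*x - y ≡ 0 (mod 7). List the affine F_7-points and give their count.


Affine F_7-points: {(0, 0), (1, 4), (2, 2), (4, 3), (5, 1), (6, 5)}; count = 6.

For each of the 49 pairs (x, y) ∈ F_7², evaluate f(x, y) mod 7. Record the zeros.
  x = 0: [0↦0, 1↦6, 2↦5, 3↦4, 4↦3, 5↦2, 6↦1]  zeros at y ∈ {0}
  x = 1: [0↦5, 1↦2, 2↦6, 3↦3, 4↦0, 5↦4, 6↦1]  zeros at y ∈ {4}
  x = 2: [0↦3, 1↦5, 2↦0, 3↦2, 4↦4, 5↦6, 6↦1]  zeros at y ∈ {2}
  x = 3: [0↦1, 1↦1, 2↦1, 3↦1, 4↦1, 5↦1, 6↦1]  zeros at y ∈ ∅
  x = 4: [0↦6, 1↦4, 2↦2, 3↦0, 4↦5, 5↦3, 6↦1]  zeros at y ∈ {3}
  x = 5: [0↦4, 1↦0, 2↦3, 3↦6, 4↦2, 5↦5, 6↦1]  zeros at y ∈ {1}
  x = 6: [0↦2, 1↦3, 2↦4, 3↦5, 4↦6, 5↦0, 6↦1]  zeros at y ∈ {5}
Collecting zeros: affine points = {(0, 0), (1, 4), (2, 2), (4, 3), (5, 1), (6, 5)}.
Total count |C(F_7)_aff| = 6.


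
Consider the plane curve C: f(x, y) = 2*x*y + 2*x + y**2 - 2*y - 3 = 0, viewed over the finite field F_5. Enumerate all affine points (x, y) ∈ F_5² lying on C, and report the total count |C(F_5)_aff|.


Affine F_5-points: {(0, 3), (0, 4), (1, 1), (1, 4), (2, 4), (3, 2), (3, 4), (4, 0), (4, 4)}; count = 9.

For each of the 25 pairs (x, y) ∈ F_5², evaluate f(x, y) mod 5. Record the zeros.
  x = 0: [0↦2, 1↦1, 2↦2, 3↦0, 4↦0]  zeros at y ∈ {3, 4}
  x = 1: [0↦4, 1↦0, 2↦3, 3↦3, 4↦0]  zeros at y ∈ {1, 4}
  x = 2: [0↦1, 1↦4, 2↦4, 3↦1, 4↦0]  zeros at y ∈ {4}
  x = 3: [0↦3, 1↦3, 2↦0, 3↦4, 4↦0]  zeros at y ∈ {2, 4}
  x = 4: [0↦0, 1↦2, 2↦1, 3↦2, 4↦0]  zeros at y ∈ {0, 4}
Collecting zeros: affine points = {(0, 3), (0, 4), (1, 1), (1, 4), (2, 4), (3, 2), (3, 4), (4, 0), (4, 4)}.
Total count |C(F_5)_aff| = 9.


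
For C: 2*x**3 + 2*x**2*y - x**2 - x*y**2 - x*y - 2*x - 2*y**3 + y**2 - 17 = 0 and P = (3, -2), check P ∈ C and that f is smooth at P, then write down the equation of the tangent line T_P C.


Tangent line at P: 20*x - y - 62 = 0.

Step 1: f(3, -2) = 0, so P lies on C.
Step 2: partial derivatives
  f_x(x, y) = 6*x**2 + 4*x*y - 2*x - y**2 - y - 2, f_y(x, y) = 2*x**2 - 2*x*y - x - 6*y**2 + 2*y.
  f_x(P) = 20, f_y(P) = -1 (gradient nonzero, so P is smooth).
Step 3: tangent line at P: 20·(x − 3) + -1·(y − -2) = 0.
Expanding: 20*x - y - 62 = 0.


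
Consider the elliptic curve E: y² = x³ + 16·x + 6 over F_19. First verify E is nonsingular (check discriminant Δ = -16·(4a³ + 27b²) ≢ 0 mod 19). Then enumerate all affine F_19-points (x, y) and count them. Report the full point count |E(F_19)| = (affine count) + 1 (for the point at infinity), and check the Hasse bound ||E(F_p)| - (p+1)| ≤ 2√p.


Affine points = {(0, 5), (0, 14), (1, 2), (1, 17), (3, 9), (3, 10), (4, 1), (4, 18), (7, 9), (7, 10), (8, 0), (9, 9), (9, 10), (10, 8), (10, 11), (12, 8), (12, 11), (13, 6), (13, 13), (15, 7), (15, 12), (16, 8), (16, 11), (17, 2), (17, 17)}; affine count = 25; |E(F_19)| = 26.

Discriminant check: Δ ∝ 4a³ + 27b² = 4·16³ + 27·6² = 4·4096 + 27·36 ≡ 9 (mod 19). Nonzero ⇒ E is nonsingular.
For each x ∈ F_19, compute rhs = x³ + 16·x + 6 mod 19, then count y ∈ F_19 with y² ≡ rhs.
  x = 0: rhs = 6, matching y values: 5, 14 (2 points).
  x = 1: rhs = 4, matching y values: 2, 17 (2 points).
  x = 2: rhs = 8, matching y values: none (0 points).
  x = 3: rhs = 5, matching y values: 9, 10 (2 points).
  x = 4: rhs = 1, matching y values: 1, 18 (2 points).
  x = 5: rhs = 2, matching y values: none (0 points).
  x = 6: rhs = 14, matching y values: none (0 points).
  x = 7: rhs = 5, matching y values: 9, 10 (2 points).
  x = 8: rhs = 0, matching y values: 0 (1 points).
  x = 9: rhs = 5, matching y values: 9, 10 (2 points).
  x = 10: rhs = 7, matching y values: 8, 11 (2 points).
  x = 11: rhs = 12, matching y values: none (0 points).
  x = 12: rhs = 7, matching y values: 8, 11 (2 points).
  x = 13: rhs = 17, matching y values: 6, 13 (2 points).
  x = 14: rhs = 10, matching y values: none (0 points).
  x = 15: rhs = 11, matching y values: 7, 12 (2 points).
  x = 16: rhs = 7, matching y values: 8, 11 (2 points).
  x = 17: rhs = 4, matching y values: 2, 17 (2 points).
  x = 18: rhs = 8, matching y values: none (0 points).
Total affine count: 25.
Full point count |E(F_19)| = 25 + 1 = 26.
Hasse bound: |26 − (19+1)| = |6| = 6 ≤ 2√19 ≈ 8.7178 ✓.


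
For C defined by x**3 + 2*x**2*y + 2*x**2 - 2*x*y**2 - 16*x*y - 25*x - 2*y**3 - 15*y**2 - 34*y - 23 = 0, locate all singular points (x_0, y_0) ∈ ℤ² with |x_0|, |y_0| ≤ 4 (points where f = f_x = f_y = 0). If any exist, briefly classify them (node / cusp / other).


Singular points: {(1, -3)}; classification: node.

Compute partial derivatives:
  f_x = 3*x**2 + 4*x*y + 4*x - 2*y**2 - 16*y - 25.
  f_y = 2*x**2 - 4*x*y - 16*x - 6*y**2 - 30*y - 34.
Scan x_0 ∈ {−4, ..., 4}. For each x_0, f_y(x_0, y) is a polynomial in y; find its integer roots y ∈ {−4, ..., 4}, then test f_x and f at those candidates.
  x = -4: f_y(-4, y) = -6*y**2 - 14*y + 62; no integer root y with |y| ≤ 4.
  x = -3: f_y(-3, y) = -6*y**2 - 18*y + 32; no integer root y with |y| ≤ 4.
  x = -2: f_y(-2, y) = -6*y**2 - 22*y + 6; no integer root y with |y| ≤ 4.
  x = -1: f_y(-1, y) = -6*y**2 - 26*y - 16; no integer root y with |y| ≤ 4.
  x = 0: f_y(0, y) = -6*y**2 - 30*y - 34; no integer root y with |y| ≤ 4.
  x = 1: f_y(1, y) = -6*y**2 - 34*y - 48; vanishes at y ∈ {-3}. (1, -3): f_x = 0, f = 0 — SINGULAR.
  x = 2: f_y(2, y) = -6*y**2 - 38*y - 58; no integer root y with |y| ≤ 4.
  x = 3: f_y(3, y) = -6*y**2 - 42*y - 64; no integer root y with |y| ≤ 4.
  x = 4: f_y(4, y) = -6*y**2 - 46*y - 66; no integer root y with |y| ≤ 4.
Only singular point on the grid: (1, -3).
Classify: substitute x = 1 + u, y = -3 + v and expand: f = u**3 + 2*u**2*v - u**2 - 2*u*v**2 - 2*v**3 + v**2.
No constant or linear terms (consistent with a singular point). Quadratic part: -u**2 + v**2. Cubic part: u**3 + 2*u**2*v - 2*u*v**2 - 2*v**3.
The quadratic part v**2 - u**2 = (v − u)(v + u) splits into two distinct linear factors, so there are two distinct tangent lines y − -3 = ±(x − 1) — this is a node (ordinary double point).
Classification: node.
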